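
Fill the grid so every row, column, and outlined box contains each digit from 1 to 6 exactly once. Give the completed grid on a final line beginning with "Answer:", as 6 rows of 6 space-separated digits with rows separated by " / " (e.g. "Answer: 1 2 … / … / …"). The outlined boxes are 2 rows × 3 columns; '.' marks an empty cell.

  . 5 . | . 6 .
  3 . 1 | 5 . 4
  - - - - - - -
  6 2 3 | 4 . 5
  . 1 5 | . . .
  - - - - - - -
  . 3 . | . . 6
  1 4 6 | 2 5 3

Step 1. [r5c3∈{2}] only 2 remains possible at r5c3. So r5c3=2.
Step 2. [r4c6∈{2}] only 2 remains possible at r4c6, so r4c6=2.
Step 3. [r1c4∈{1,3}] in row 1, 3 fits only at r1c4 ⇒ r1c4=3.
Step 4. [r5c4∈{1}] r5c4 has the single candidate 1. So r5c4=1.
Step 5. [r1c1∈{2,4}] r1c1 is the only open cell in row 1 admitting 2 ⇒ r1c1=2.
Step 6. [r4c4∈{6}] r4c4 is down to just 6. So r4c4=6.
Step 7. [r1c6∈{1}] r1c6 is down to just 1 ⇒ r1c6=1.
Step 8. [r1c3∈{4}] nothing but 4 survives at r1c3, so r1c3=4.
Step 9. [r2c5∈{2}] r2c5's peers cover all but 2 ⇒ r2c5=2.
Step 10. [r4c1∈{4}] nothing but 4 survives at r4c1 ⇒ r4c1=4.
Step 11. [r2c2∈{6}] nothing but 6 survives at r2c2 ⇒ r2c2=6.
Step 12. [r3c5∈{1}] nothing but 1 survives at r3c5, so r3c5=1.
Step 13. [r5c1∈{5}] only 5 remains possible at r5c1 ⇒ r5c1=5.
Step 14. [r5c5∈{4}] r5c5 has the single candidate 4, so r5c5=4.
Step 15. [r4c5∈{3}] r4c5's peers cover all but 3 ⇒ r4c5=3.

Answer: 2 5 4 3 6 1 / 3 6 1 5 2 4 / 6 2 3 4 1 5 / 4 1 5 6 3 2 / 5 3 2 1 4 6 / 1 4 6 2 5 3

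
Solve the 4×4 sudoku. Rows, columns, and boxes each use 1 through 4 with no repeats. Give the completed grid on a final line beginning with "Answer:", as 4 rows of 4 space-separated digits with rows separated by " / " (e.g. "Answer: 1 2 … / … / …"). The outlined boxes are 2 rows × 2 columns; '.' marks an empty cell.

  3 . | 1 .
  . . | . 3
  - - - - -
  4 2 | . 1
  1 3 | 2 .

Step 1. [r1c2∈{4}] only 4 remains possible at r1c2, so r1c2=4.
Step 2. [r2c1∈{2}] nothing but 2 survives at r2c1, so r2c1=2.
Step 3. [r2c2∈{1}] nothing but 1 survives at r2c2. So r2c2=1.
Step 4. [r3c3∈{3}] nothing but 3 survives at r3c3. So r3c3=3.
Step 5. [r1c4∈{2}] r1c4 is down to just 2. So r1c4=2.
Step 6. [r4c4∈{4}] nothing but 4 survives at r4c4. So r4c4=4.
Step 7. [r2c3∈{4}] r2c3's peers cover all but 4, so r2c3=4.

Answer: 3 4 1 2 / 2 1 4 3 / 4 2 3 1 / 1 3 2 4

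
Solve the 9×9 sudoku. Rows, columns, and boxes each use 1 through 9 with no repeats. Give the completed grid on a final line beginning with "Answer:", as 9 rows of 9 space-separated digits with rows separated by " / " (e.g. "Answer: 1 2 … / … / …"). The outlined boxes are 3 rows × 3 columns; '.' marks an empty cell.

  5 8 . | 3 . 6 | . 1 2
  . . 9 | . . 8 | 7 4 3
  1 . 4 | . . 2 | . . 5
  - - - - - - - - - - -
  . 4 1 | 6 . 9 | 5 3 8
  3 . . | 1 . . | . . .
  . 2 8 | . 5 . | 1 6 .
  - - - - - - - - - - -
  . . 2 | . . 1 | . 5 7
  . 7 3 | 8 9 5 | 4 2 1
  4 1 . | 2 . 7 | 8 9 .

Step 1. [r8c1∈{6}] r8c1 is down to just 6 ⇒ r8c1=6.
Step 2. [r3c5∈{7}] only 7 remains possible at r3c5. So r3c5=7.
Step 3. [r5c6∈{4}] r5c6's peers cover all but 4 ⇒ r5c6=4.
Step 4. [r5c9∈{9}] nothing but 9 survives at r5c9, so r5c9=9.
Step 5. [r5c3∈{5,6,7}] 6 has one home in col 3: r5c3, so r5c3=6.
Step 6. [r3c7∈{6,9}] in box 3, 6 fits only at r3c7 ⇒ r3c7=6.
Step 7. [r7c5∈{3,4,6}] row 7 places 6 nowhere but r7c5, so r7c5=6.
Step 8. [r6c1∈{7,9}] row 6 places 9 nowhere but r6c1 ⇒ r6c1=9.
Step 9. [r4c5∈{2}] nothing but 2 survives at r4c5, so r4c5=2.
Step 10. [r2c2∈{6}] nothing but 6 survives at r2c2, so r2c2=6.
Step 11. [r6c6∈{3}] r6c6 is down to just 3, so r6c6=3.
Step 12. [r3c4∈{9}] r3c4 is down to just 9, so r3c4=9.
Step 13. [r4c1∈{7}] r4c1's peers cover all but 7, so r4c1=7.
Step 14. [r2c1∈{2}] r2c1 is down to just 2. So r2c1=2.
Step 15. [r7c1∈{8}] r7c1's peers cover all but 8, so r7c1=8.
Step 16. [r7c4∈{4}] r7c4's peers cover all but 4 ⇒ r7c4=4.
Step 17. [r3c2∈{3}] r3c2 has the single candidate 3. So r3c2=3.
Step 18. [r7c2∈{9}] nothing but 9 survives at r7c2. So r7c2=9.
Step 19. [r6c4∈{7}] nothing but 7 survives at r6c4. So r6c4=7.
Step 20. [r1c3∈{7}] r1c3 has the single candidate 7 ⇒ r1c3=7.
Step 21. [r2c4∈{5}] r2c4's peers cover all but 5. So r2c4=5.
Step 22. [r6c9∈{4}] r6c9's peers cover all but 4 ⇒ r6c9=4.
Step 23. [r1c7∈{9}] r1c7's peers cover all but 9. So r1c7=9.
Step 24. [r7c7∈{3}] r7c7 has the single candidate 3 ⇒ r7c7=3.
Step 25. [r3c8∈{8}] r3c8 has the single candidate 8 ⇒ r3c8=8.
Step 26. [r9c5∈{3}] r9c5 is down to just 3 ⇒ r9c5=3.
Step 27. [r5c5∈{8}] r5c5's peers cover all but 8 ⇒ r5c5=8.
Step 28. [r5c7∈{2}] r5c7 is down to just 2, so r5c7=2.
Step 29. [r9c3∈{5}] r9c3's peers cover all but 5, so r9c3=5.
Step 30. [r1c5∈{4}] r1c5 has the single candidate 4 ⇒ r1c5=4.
Step 31. [r9c9∈{6}] nothing but 6 survives at r9c9 ⇒ r9c9=6.
Step 32. [r5c2∈{5}] r5c2 is down to just 5, so r5c2=5.
Step 33. [r2c5∈{1}] r2c5 has the single candidate 1. So r2c5=1.
Step 34. [r5c8∈{7}] nothing but 7 survives at r5c8, so r5c8=7.

Answer: 5 8 7 3 4 6 9 1 2 / 2 6 9 5 1 8 7 4 3 / 1 3 4 9 7 2 6 8 5 / 7 4 1 6 2 9 5 3 8 / 3 5 6 1 8 4 2 7 9 / 9 2 8 7 5 3 1 6 4 / 8 9 2 4 6 1 3 5 7 / 6 7 3 8 9 5 4 2 1 / 4 1 5 2 3 7 8 9 6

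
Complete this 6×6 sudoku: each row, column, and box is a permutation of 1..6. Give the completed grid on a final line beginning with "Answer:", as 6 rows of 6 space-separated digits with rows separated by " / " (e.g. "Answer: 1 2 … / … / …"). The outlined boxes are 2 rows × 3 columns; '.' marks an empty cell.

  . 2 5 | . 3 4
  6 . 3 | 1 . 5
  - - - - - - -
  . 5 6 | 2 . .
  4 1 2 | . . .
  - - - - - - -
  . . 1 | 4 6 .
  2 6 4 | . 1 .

Step 1. [r6c6∈{3}] only 3 remains possible at r6c6, so r6c6=3.
Step 2. [r4c4∈{3,5,6}] 3 has one home in row 4: r4c4 ⇒ r4c4=3.
Step 3. [r3c1∈{3}] r3c1's peers cover all but 3. So r3c1=3.
Step 4. [r5c1∈{5}] r5c1 is down to just 5, so r5c1=5.
Step 5. [r2c5∈{2}] r2c5 is down to just 2 ⇒ r2c5=2.
Step 6. [r1c1∈{1}] r1c1's peers cover all but 1 ⇒ r1c1=1.
Step 7. [r6c4∈{5}] nothing but 5 survives at r6c4, so r6c4=5.
Step 8. [r5c6∈{2}] only 2 remains possible at r5c6, so r5c6=2.
Step 9. [r2c2∈{4}] r2c2 has the single candidate 4, so r2c2=4.
Step 10. [r4c5∈{5}] only 5 remains possible at r4c5, so r4c5=5.
Step 11. [r3c6∈{1}] r3c6's peers cover all but 1. So r3c6=1.
Step 12. [r3c5∈{4}] only 4 remains possible at r3c5 ⇒ r3c5=4.
Step 13. [r1c4∈{6}] r1c4 is down to just 6. So r1c4=6.
Step 14. [r5c2∈{3}] r5c2's peers cover all but 3. So r5c2=3.
Step 15. [r4c6∈{6}] r4c6 is down to just 6. So r4c6=6.

Answer: 1 2 5 6 3 4 / 6 4 3 1 2 5 / 3 5 6 2 4 1 / 4 1 2 3 5 6 / 5 3 1 4 6 2 / 2 6 4 5 1 3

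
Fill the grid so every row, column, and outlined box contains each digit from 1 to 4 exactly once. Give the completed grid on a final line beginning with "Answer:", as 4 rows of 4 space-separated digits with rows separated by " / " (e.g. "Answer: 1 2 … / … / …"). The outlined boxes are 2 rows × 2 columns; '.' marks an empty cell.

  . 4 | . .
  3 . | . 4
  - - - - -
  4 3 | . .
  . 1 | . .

Step 1. [r2c3∈{1,2}] r2c3 is the only open cell in row 2 admitting 1, so r2c3=1.
Step 2. [r3c3∈{2}] r3c3 is down to just 2. So r3c3=2.
Step 3. [r1c3∈{3}] r1c3 has the single candidate 3 ⇒ r1c3=3.
Step 4. [r1c1∈{1,2}] row 1 places 1 nowhere but r1c1, so r1c1=1.
Step 5. [r4c1∈{2}] r4c1 is down to just 2. So r4c1=2.
Step 6. [r4c3∈{4}] r4c3's peers cover all but 4. So r4c3=4.
Step 7. [r1c4∈{2}] only 2 remains possible at r1c4, so r1c4=2.
Step 8. [r2c2∈{2}] nothing but 2 survives at r2c2 ⇒ r2c2=2.
Step 9. [r4c4∈{3}] r4c4 is down to just 3 ⇒ r4c4=3.
Step 10. [r3c4∈{1}] only 1 remains possible at r3c4 ⇒ r3c4=1.

Answer: 1 4 3 2 / 3 2 1 4 / 4 3 2 1 / 2 1 4 3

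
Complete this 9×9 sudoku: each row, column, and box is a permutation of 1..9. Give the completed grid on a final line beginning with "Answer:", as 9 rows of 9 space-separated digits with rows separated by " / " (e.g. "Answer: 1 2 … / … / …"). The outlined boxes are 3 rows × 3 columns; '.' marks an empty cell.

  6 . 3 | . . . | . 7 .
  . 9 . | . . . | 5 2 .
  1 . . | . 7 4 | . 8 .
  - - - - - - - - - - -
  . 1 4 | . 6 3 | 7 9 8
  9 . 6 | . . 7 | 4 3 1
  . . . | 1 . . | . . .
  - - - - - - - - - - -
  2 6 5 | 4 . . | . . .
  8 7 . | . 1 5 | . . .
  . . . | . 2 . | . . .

Step 1. [r9c4∈{3,6,7,8,9}] across col 4, 7 lands solely at r9c4, so r9c4=7.
Step 2. [r4c4∈{2,5}] across row 4, 2 lands solely at r4c4, so r4c4=2.
Step 3. [r5c2∈{2,5,8}] in row 5, 2 fits only at r5c2 ⇒ r5c2=2.
Step 4. [r1c7∈{1,9}] 1 has one home in box 3: r1c7, so r1c7=1.
Step 5. [r8c3∈{9}] r8c3 is down to just 9 ⇒ r8c3=9.
Step 6. [r6c5∈{4,5,8,9}] across row 6, 4 lands solely at r6c5, so r6c5=4.
Step 7. [r6c6∈{8,9}] in row 6, 9 fits only at r6c6, so r6c6=9.
Step 8. [r7c5∈{3,8,9}] r7c5 is the only open cell in box 8 admitting 9, so r7c5=9.
Step 9. [r8c4∈{3,6}] across box 8, 3 lands solely at r8c4 ⇒ r8c4=3.
Step 10. [r9c6∈{6,8}] 6 has one home in box 8: r9c6, so r9c6=6.
Step 11. [r3c2∈{5}] only 5 remains possible at r3c2. So r3c2=5.
Step 12. [r9c7∈{3,8,9}] in row 9, 8 fits only at r9c7, so r9c7=8.
Step 13. [r9c9∈{3,4,5,9}] in row 9, 9 fits only at r9c9. So r9c9=9.
Step 14. [r6c9∈{2,5,6}] 5 has one home in col 9: r6c9 ⇒ r6c9=5.
Step 15. [r1c9∈{4}] r1c9 is down to just 4, so r1c9=4.
Step 16. [r1c2∈{8}] r1c2's peers cover all but 8, so r1c2=8.
Step 17. [r9c2∈{3,4}] in col 2, 4 fits only at r9c2 ⇒ r9c2=4.
Step 18. [r3c7∈{3,6,9}] r3c7 is the only open cell in col 7 admitting 9. So r3c7=9.
Step 19. [r3c9∈{3,6}] across row 3, 3 lands solely at r3c9, so r3c9=3.
Step 20. [r6c7∈{2,6}] r6c7 is the only open cell in row 6 admitting 2. So r6c7=2.
Step 21. [r8c7∈{6}] r8c7 has the single candidate 6 ⇒ r8c7=6.
Step 22. [r2c3∈{7}] nothing but 7 survives at r2c3. So r2c3=7.
Step 23. [r1c5∈{5}] r1c5 is down to just 5 ⇒ r1c5=5.
Step 24. [r5c5∈{8}] r5c5 has the single candidate 8 ⇒ r5c5=8.
Step 25. [r2c4∈{6,8}] 8 has one home in col 4: r2c4. So r2c4=8.
Step 26. [r7c8∈{1}] r7c8 has the single candidate 1, so r7c8=1.
Step 27. [r6c2∈{3}] r6c2 has the single candidate 3 ⇒ r6c2=3.
Step 28. [r2c9∈{6}] only 6 remains possible at r2c9 ⇒ r2c9=6.
Step 29. [r4c1∈{5}] r4c1 has the single candidate 5 ⇒ r4c1=5.
Step 30. [r8c8∈{4}] r8c8 has the single candidate 4 ⇒ r8c8=4.
Step 31. [r6c1∈{7}] r6c1 has the single candidate 7 ⇒ r6c1=7.
Step 32. [r8c9∈{2}] nothing but 2 survives at r8c9. So r8c9=2.
Step 33. [r2c5∈{3}] only 3 remains possible at r2c5, so r2c5=3.
Step 34. [r6c3∈{8}] r6c3 has the single candidate 8 ⇒ r6c3=8.
Step 35. [r3c4∈{6}] r3c4 is down to just 6 ⇒ r3c4=6.
Step 36. [r7c6∈{8}] nothing but 8 survives at r7c6 ⇒ r7c6=8.
Step 37. [r1c6∈{2}] nothing but 2 survives at r1c6 ⇒ r1c6=2.
Step 38. [r6c8∈{6}] nothing but 6 survives at r6c8. So r6c8=6.
Step 39. [r3c3∈{2}] nothing but 2 survives at r3c3 ⇒ r3c3=2.
Step 40. [r7c7∈{3}] r7c7 has the single candidate 3. So r7c7=3.
Step 41. [r1c4∈{9}] only 9 remains possible at r1c4 ⇒ r1c4=9.
Step 42. [r9c8∈{5}] r9c8 is down to just 5 ⇒ r9c8=5.
Step 43. [r9c3∈{1}] r9c3 is down to just 1, so r9c3=1.
Step 44. [r9c1∈{3}] nothing but 3 survives at r9c1 ⇒ r9c1=3.
Step 45. [r2c6∈{1}] only 1 remains possible at r2c6, so r2c6=1.
Step 46. [r7c9∈{7}] only 7 remains possible at r7c9, so r7c9=7.
Step 47. [r2c1∈{4}] r2c1's peers cover all but 4, so r2c1=4.
Step 48. [r5c4∈{5}] r5c4 has the single candidate 5 ⇒ r5c4=5.

Answer: 6 8 3 9 5 2 1 7 4 / 4 9 7 8 3 1 5 2 6 / 1 5 2 6 7 4 9 8 3 / 5 1 4 2 6 3 7 9 8 / 9 2 6 5 8 7 4 3 1 / 7 3 8 1 4 9 2 6 5 / 2 6 5 4 9 8 3 1 7 / 8 7 9 3 1 5 6 4 2 / 3 4 1 7 2 6 8 5 9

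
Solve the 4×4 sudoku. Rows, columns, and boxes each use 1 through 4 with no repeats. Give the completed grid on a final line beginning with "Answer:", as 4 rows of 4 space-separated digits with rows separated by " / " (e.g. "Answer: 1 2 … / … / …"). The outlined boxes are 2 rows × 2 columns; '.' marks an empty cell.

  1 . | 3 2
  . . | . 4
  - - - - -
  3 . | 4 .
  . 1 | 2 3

Step 1. [r3c2∈{2}] nothing but 2 survives at r3c2. So r3c2=2.
Step 2. [r3c4∈{1}] only 1 remains possible at r3c4. So r3c4=1.
Step 3. [r2c1∈{2}] r2c1 is down to just 2 ⇒ r2c1=2.
Step 4. [r2c3∈{1}] r2c3 is down to just 1. So r2c3=1.
Step 5. [r2c2∈{3}] r2c2 is down to just 3. So r2c2=3.
Step 6. [r4c1∈{4}] r4c1 is down to just 4 ⇒ r4c1=4.
Step 7. [r1c2∈{4}] r1c2 has the single candidate 4 ⇒ r1c2=4.

Answer: 1 4 3 2 / 2 3 1 4 / 3 2 4 1 / 4 1 2 3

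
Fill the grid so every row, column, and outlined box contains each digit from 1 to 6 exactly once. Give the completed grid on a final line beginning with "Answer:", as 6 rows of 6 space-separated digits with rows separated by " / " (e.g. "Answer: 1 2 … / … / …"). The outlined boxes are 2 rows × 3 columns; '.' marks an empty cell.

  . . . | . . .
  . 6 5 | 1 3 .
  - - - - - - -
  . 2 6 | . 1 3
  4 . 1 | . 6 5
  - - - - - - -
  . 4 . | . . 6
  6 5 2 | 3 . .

Step 1. [r2c6∈{2,4}] in row 2, 4 fits only at r2c6 ⇒ r2c6=4.
Step 2. [r1c6∈{2}] r1c6's peers cover all but 2. So r1c6=2.
Step 3. [r5c5∈{2,5}] 2 has one home in col 5: r5c5 ⇒ r5c5=2.
Step 4. [r5c3∈{3}] r5c3 has the single candidate 3 ⇒ r5c3=3.
Step 5. [r1c2∈{1,3}] col 2 places 1 nowhere but r1c2, so r1c2=1.
Step 6. [r1c5∈{5}] r1c5 has the single candidate 5 ⇒ r1c5=5.
Step 7. [r1c3∈{4}] only 4 remains possible at r1c3, so r1c3=4.
Step 8. [r1c4∈{6}] nothing but 6 survives at r1c4 ⇒ r1c4=6.
Step 9. [r2c1∈{2}] r2c1 has the single candidate 2. So r2c1=2.
Step 10. [r5c4∈{5}] only 5 remains possible at r5c4. So r5c4=5.
Step 11. [r6c5∈{4}] nothing but 4 survives at r6c5 ⇒ r6c5=4.
Step 12. [r5c1∈{1}] nothing but 1 survives at r5c1 ⇒ r5c1=1.
Step 13. [r3c1∈{5}] r3c1 has the single candidate 5, so r3c1=5.
Step 14. [r3c4∈{4}] r3c4 is down to just 4 ⇒ r3c4=4.
Step 15. [r4c2∈{3}] nothing but 3 survives at r4c2, so r4c2=3.
Step 16. [r4c4∈{2}] r4c4 has the single candidate 2 ⇒ r4c4=2.
Step 17. [r1c1∈{3}] r1c1 is down to just 3. So r1c1=3.
Step 18. [r6c6∈{1}] only 1 remains possible at r6c6, so r6c6=1.

Answer: 3 1 4 6 5 2 / 2 6 5 1 3 4 / 5 2 6 4 1 3 / 4 3 1 2 6 5 / 1 4 3 5 2 6 / 6 5 2 3 4 1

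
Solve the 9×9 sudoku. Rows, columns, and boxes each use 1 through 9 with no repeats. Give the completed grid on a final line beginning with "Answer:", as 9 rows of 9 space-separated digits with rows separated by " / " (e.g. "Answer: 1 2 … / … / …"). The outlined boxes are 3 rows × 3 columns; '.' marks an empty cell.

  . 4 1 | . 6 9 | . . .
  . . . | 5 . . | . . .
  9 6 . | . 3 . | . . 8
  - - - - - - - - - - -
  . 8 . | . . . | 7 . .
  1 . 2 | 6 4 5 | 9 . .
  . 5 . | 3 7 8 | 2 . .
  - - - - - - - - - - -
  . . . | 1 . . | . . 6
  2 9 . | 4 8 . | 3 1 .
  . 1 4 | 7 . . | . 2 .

Step 1. [r1c7∈{5}] only 5 remains possible at r1c7 ⇒ r1c7=5.
Step 2. [r5c9∈{3}] r5c9's peers cover all but 3 ⇒ r5c9=3.
Step 3. [r2c2∈{2,3,7}] col 2 places 2 nowhere but r2c2. So r2c2=2.
Step 4. [r2c5∈{1}] only 1 remains possible at r2c5, so r2c5=1.
Step 5. [r7c2∈{3,7}] 3 has one home in col 2: r7c2. So r7c2=3.
Step 6. [r4c4∈{2,9}] in col 4, 9 fits only at r4c4. So r4c4=9.
Step 7. [r7c6∈{2}] only 2 remains possible at r7c6. So r7c6=2.
Step 8. [r9c7∈{8}] r9c7 has the single candidate 8 ⇒ r9c7=8.
Step 9. [r3c3∈{5,7}] across row 3, 5 lands solely at r3c3. So r3c3=5.
Step 10. [r8c9∈{5,7}] r8c9 is the only open cell in row 8 admitting 5, so r8c9=5.
Step 11. [r7c8∈{4,7,9}] 7 has one home in box 9: r7c8 ⇒ r7c8=7.
Step 12. [r3c8∈{4}] r3c8 has the single candidate 4. So r3c8=4.
Step 13. [r6c8∈{6}] r6c8's peers cover all but 6 ⇒ r6c8=6.
Step 14. [r2c8∈{3,9}] across col 8, 9 lands solely at r2c8. So r2c8=9.
Step 15. [r2c9∈{7}] r2c9's peers cover all but 7. So r2c9=7.
Step 16. [r7c5∈{5,9}] 9 has one home in row 7: r7c5 ⇒ r7c5=9.
Step 17. [r8c6∈{6}] r8c6 is down to just 6, so r8c6=6.
Step 18. [r4c3∈{3,6}] col 3 places 6 nowhere but r4c3. So r4c3=6.
Step 19. [r4c1∈{3,4}] r4c1 is the only open cell in row 4 admitting 3, so r4c1=3.
Step 20. [r2c1∈{8}] nothing but 8 survives at r2c1. So r2c1=8.
Step 21. [r6c9∈{1,4}] across row 6, 1 lands solely at r6c9. So r6c9=1.
Step 22. [r3c4∈{2}] r3c4 is down to just 2 ⇒ r3c4=2.
Step 23. [r7c1∈{5}] r7c1's peers cover all but 5. So r7c1=5.
Step 24. [r2c6∈{4}] r2c6's peers cover all but 4. So r2c6=4.
Step 25. [r3c7∈{1}] r3c7's peers cover all but 1, so r3c7=1.
Step 26. [r6c3∈{9}] r6c3 is down to just 9. So r6c3=9.
Step 27. [r4c5∈{2}] r4c5 has the single candidate 2, so r4c5=2.
Step 28. [r1c4∈{8}] only 8 remains possible at r1c4 ⇒ r1c4=8.
Step 29. [r5c8∈{8}] r5c8's peers cover all but 8 ⇒ r5c8=8.
Step 30. [r4c8∈{5}] nothing but 5 survives at r4c8. So r4c8=5.
Step 31. [r5c2∈{7}] nothing but 7 survives at r5c2. So r5c2=7.
Step 32. [r9c5∈{5}] only 5 remains possible at r9c5, so r9c5=5.
Step 33. [r4c6∈{1}] r4c6 has the single candidate 1 ⇒ r4c6=1.
Step 34. [r9c9∈{9}] r9c9 is down to just 9 ⇒ r9c9=9.
Step 35. [r3c6∈{7}] r3c6's peers cover all but 7, so r3c6=7.
Step 36. [r9c1∈{6}] r9c1's peers cover all but 6 ⇒ r9c1=6.
Step 37. [r4c9∈{4}] only 4 remains possible at r4c9, so r4c9=4.
Step 38. [r9c6∈{3}] r9c6 is down to just 3 ⇒ r9c6=3.
Step 39. [r8c3∈{7}] r8c3's peers cover all but 7 ⇒ r8c3=7.
Step 40. [r2c7∈{6}] r2c7 has the single candidate 6 ⇒ r2c7=6.
Step 41. [r6c1∈{4}] r6c1 has the single candidate 4, so r6c1=4.
Step 42. [r2c3∈{3}] nothing but 3 survives at r2c3. So r2c3=3.
Step 43. [r1c8∈{3}] r1c8's peers cover all but 3. So r1c8=3.
Step 44. [r7c7∈{4}] nothing but 4 survives at r7c7, so r7c7=4.
Step 45. [r7c3∈{8}] only 8 remains possible at r7c3 ⇒ r7c3=8.
Step 46. [r1c1∈{7}] r1c1's peers cover all but 7. So r1c1=7.
Step 47. [r1c9∈{2}] r1c9 is down to just 2. So r1c9=2.

Answer: 7 4 1 8 6 9 5 3 2 / 8 2 3 5 1 4 6 9 7 / 9 6 5 2 3 7 1 4 8 / 3 8 6 9 2 1 7 5 4 / 1 7 2 6 4 5 9 8 3 / 4 5 9 3 7 8 2 6 1 / 5 3 8 1 9 2 4 7 6 / 2 9 7 4 8 6 3 1 5 / 6 1 4 7 5 3 8 2 9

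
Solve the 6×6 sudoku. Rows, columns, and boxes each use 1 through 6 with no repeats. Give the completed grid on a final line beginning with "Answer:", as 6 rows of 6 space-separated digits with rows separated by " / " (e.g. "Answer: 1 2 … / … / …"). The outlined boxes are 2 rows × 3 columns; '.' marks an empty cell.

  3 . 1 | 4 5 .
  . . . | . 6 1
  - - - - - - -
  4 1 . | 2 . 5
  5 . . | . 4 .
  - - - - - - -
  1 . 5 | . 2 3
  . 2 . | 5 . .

Step 1. [r4c6∈{6}] nothing but 6 survives at r4c6 ⇒ r4c6=6.
Step 2. [r6c3∈{3,4,6}] across row 6, 3 lands solely at r6c3, so r6c3=3.
Step 3. [r2c3∈{2,4}] r2c3 is the only open cell in col 3 admitting 4 ⇒ r2c3=4.
Step 4. [r3c5∈{3}] only 3 remains possible at r3c5, so r3c5=3.
Step 5. [r5c2∈{4,6}] r5c2 is the only open cell in row 5 admitting 4. So r5c2=4.
Step 6. [r1c6∈{2}] r1c6's peers cover all but 2, so r1c6=2.
Step 7. [r4c3∈{2}] only 2 remains possible at r4c3, so r4c3=2.
Step 8. [r6c1∈{6}] r6c1 has the single candidate 6 ⇒ r6c1=6.
Step 9. [r1c2∈{6}] r1c2 has the single candidate 6, so r1c2=6.
Step 10. [r2c2∈{5}] only 5 remains possible at r2c2 ⇒ r2c2=5.
Step 11. [r3c3∈{6}] only 6 remains possible at r3c3 ⇒ r3c3=6.
Step 12. [r6c6∈{4}] only 4 remains possible at r6c6. So r6c6=4.
Step 13. [r2c4∈{3}] r2c4 is down to just 3. So r2c4=3.
Step 14. [r5c4∈{6}] r5c4 has the single candidate 6, so r5c4=6.
Step 15. [r4c4∈{1}] nothing but 1 survives at r4c4, so r4c4=1.
Step 16. [r6c5∈{1}] r6c5's peers cover all but 1. So r6c5=1.
Step 17. [r4c2∈{3}] only 3 remains possible at r4c2, so r4c2=3.
Step 18. [r2c1∈{2}] nothing but 2 survives at r2c1, so r2c1=2.

Answer: 3 6 1 4 5 2 / 2 5 4 3 6 1 / 4 1 6 2 3 5 / 5 3 2 1 4 6 / 1 4 5 6 2 3 / 6 2 3 5 1 4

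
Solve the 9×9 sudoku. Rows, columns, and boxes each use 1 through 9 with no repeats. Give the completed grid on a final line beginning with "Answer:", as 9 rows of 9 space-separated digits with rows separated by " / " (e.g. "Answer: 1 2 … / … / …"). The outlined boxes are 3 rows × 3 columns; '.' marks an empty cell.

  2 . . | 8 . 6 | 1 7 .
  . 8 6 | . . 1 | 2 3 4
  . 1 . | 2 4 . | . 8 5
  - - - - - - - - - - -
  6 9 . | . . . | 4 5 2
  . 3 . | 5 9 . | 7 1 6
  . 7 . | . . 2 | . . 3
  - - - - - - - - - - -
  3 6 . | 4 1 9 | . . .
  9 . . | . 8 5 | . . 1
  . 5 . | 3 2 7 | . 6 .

Step 1. [r6c7∈{8,9}] box 6 places 8 nowhere but r6c7, so r6c7=8.
Step 2. [r8c2∈{2,4}] across col 2, 2 lands solely at r8c2. So r8c2=2.
Step 3. [r5c6∈{4,8}] 4 has one home in col 6: r5c6. So r5c6=4.
Step 4. [r3c6∈{3}] r3c6 has the single candidate 3, so r3c6=3.
Step 5. [r1c9∈{9}] r1c9's peers cover all but 9. So r1c9=9.
Step 6. [r8c3∈{4,7}] 7 has one home in row 8: r8c3, so r8c3=7.
Step 7. [r7c3∈{8}] r7c3 is down to just 8, so r7c3=8.
Step 8. [r4c3∈{1}] r4c3's peers cover all but 1 ⇒ r4c3=1.
Step 9. [r9c3∈{4}] r9c3's peers cover all but 4. So r9c3=4.
Step 10. [r6c3∈{5}] r6c3 is down to just 5. So r6c3=5.
Step 11. [r2c1∈{5,7}] r2c1 is the only open cell in col 1 admitting 5. So r2c1=5.
Step 12. [r2c5∈{7}] r2c5's peers cover all but 7, so r2c5=7.
Step 13. [r8c4∈{6}] only 6 remains possible at r8c4, so r8c4=6.
Step 14. [r4c4∈{7}] r4c4 is down to just 7, so r4c4=7.
Step 15. [r3c1∈{7}] only 7 remains possible at r3c1, so r3c1=7.
Step 16. [r8c8∈{4}] r8c8's peers cover all but 4. So r8c8=4.
Step 17. [r6c4∈{1}] nothing but 1 survives at r6c4. So r6c4=1.
Step 18. [r7c8∈{2}] r7c8 is down to just 2, so r7c8=2.
Step 19. [r3c3∈{9}] r3c3's peers cover all but 9, so r3c3=9.
Step 20. [r9c7∈{9}] r9c7 is down to just 9 ⇒ r9c7=9.
Step 21. [r6c1∈{4}] r6c1's peers cover all but 4 ⇒ r6c1=4.
Step 22. [r3c7∈{6}] r3c7 has the single candidate 6, so r3c7=6.
Step 23. [r7c7∈{5}] r7c7's peers cover all but 5, so r7c7=5.
Step 24. [r6c8∈{9}] only 9 remains possible at r6c8, so r6c8=9.
Step 25. [r5c1∈{8}] r5c1 has the single candidate 8 ⇒ r5c1=8.
Step 26. [r4c5∈{3}] only 3 remains possible at r4c5. So r4c5=3.
Step 27. [r4c6∈{8}] nothing but 8 survives at r4c6 ⇒ r4c6=8.
Step 28. [r1c2∈{4}] r1c2 has the single candidate 4 ⇒ r1c2=4.
Step 29. [r6c5∈{6}] only 6 remains possible at r6c5. So r6c5=6.
Step 30. [r1c3∈{3}] r1c3's peers cover all but 3 ⇒ r1c3=3.
Step 31. [r8c7∈{3}] r8c7's peers cover all but 3 ⇒ r8c7=3.
Step 32. [r9c9∈{8}] only 8 remains possible at r9c9 ⇒ r9c9=8.
Step 33. [r1c5∈{5}] r1c5 is down to just 5. So r1c5=5.
Step 34. [r5c3∈{2}] only 2 remains possible at r5c3. So r5c3=2.
Step 35. [r9c1∈{1}] only 1 remains possible at r9c1. So r9c1=1.
Step 36. [r7c9∈{7}] nothing but 7 survives at r7c9 ⇒ r7c9=7.
Step 37. [r2c4∈{9}] r2c4 is down to just 9 ⇒ r2c4=9.

Answer: 2 4 3 8 5 6 1 7 9 / 5 8 6 9 7 1 2 3 4 / 7 1 9 2 4 3 6 8 5 / 6 9 1 7 3 8 4 5 2 / 8 3 2 5 9 4 7 1 6 / 4 7 5 1 6 2 8 9 3 / 3 6 8 4 1 9 5 2 7 / 9 2 7 6 8 5 3 4 1 / 1 5 4 3 2 7 9 6 8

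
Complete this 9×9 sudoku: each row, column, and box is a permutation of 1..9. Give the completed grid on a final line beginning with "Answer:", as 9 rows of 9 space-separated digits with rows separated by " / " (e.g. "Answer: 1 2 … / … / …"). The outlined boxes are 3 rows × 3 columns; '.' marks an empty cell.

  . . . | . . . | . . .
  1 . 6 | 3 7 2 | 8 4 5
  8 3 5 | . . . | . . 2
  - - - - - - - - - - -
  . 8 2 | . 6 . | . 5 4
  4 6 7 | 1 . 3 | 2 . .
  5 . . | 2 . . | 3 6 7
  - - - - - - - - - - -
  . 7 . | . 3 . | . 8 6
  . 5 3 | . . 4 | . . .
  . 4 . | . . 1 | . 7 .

Step 1. [r5c8∈{9}] r5c8 has the single candidate 9 ⇒ r5c8=9.
Step 2. [r3c8∈{1}] r3c8's peers cover all but 1 ⇒ r3c8=1.
Step 3. [r6c5∈{4,8,9}] in row 6, 4 fits only at r6c5, so r6c5=4.
Step 4. [r3c5∈{9}] nothing but 9 survives at r3c5. So r3c5=9.
Step 5. [r7c1∈{2,9}] in row 7, 2 fits only at r7c1. So r7c1=2.
Step 6. [r2c2∈{9}] r2c2 has the single candidate 9. So r2c2=9.
Step 7. [r8c4∈{6,7,8,9}] r8c4 is the only open cell in row 8 admitting 7, so r8c4=7.
Step 8. [r9c4∈{5,6,8,9}] box 8 places 6 nowhere but r9c4, so r9c4=6.
Step 9. [r9c1∈{9}] r9c1 is down to just 9, so r9c1=9.
Step 10. [r8c5∈{2,8}] 8 has one home in row 8: r8c5 ⇒ r8c5=8.
Step 11. [r8c9∈{1,9}] in col 9, 1 fits only at r8c9 ⇒ r8c9=1.
Step 12. [r1c4∈{4,5,8}] r1c4 is the only open cell in col 4 admitting 8, so r1c4=8.
Step 13. [r7c4∈{5,9}] col 4 places 5 nowhere but r7c4. So r7c4=5.
Step 14. [r7c6∈{9}] r7c6's peers cover all but 9, so r7c6=9.
Step 15. [r3c6∈{6}] nothing but 6 survives at r3c6, so r3c6=6.
Step 16. [r1c7∈{6,7,9}] across row 1, 6 lands solely at r1c7. So r1c7=6.
Step 17. [r1c9∈{3,9}] r1c9 is the only open cell in row 1 admitting 9, so r1c9=9.
Step 18. [r1c5∈{1,5}] in row 1, 1 fits only at r1c5. So r1c5=1.
Step 19. [r6c2∈{1}] r6c2 is down to just 1. So r6c2=1.
Step 20. [r5c5∈{5}] r5c5 is down to just 5, so r5c5=5.
Step 21. [r3c7∈{7}] r3c7's peers cover all but 7, so r3c7=7.
Step 22. [r3c4∈{4}] only 4 remains possible at r3c4 ⇒ r3c4=4.
Step 23. [r6c6∈{8}] nothing but 8 survives at r6c6, so r6c6=8.
Step 24. [r1c2∈{2}] r1c2 is down to just 2. So r1c2=2.
Step 25. [r5c9∈{8}] r5c9 has the single candidate 8 ⇒ r5c9=8.
Step 26. [r4c7∈{1}] r4c7's peers cover all but 1. So r4c7=1.
Step 27. [r9c3∈{8}] nothing but 8 survives at r9c3. So r9c3=8.
Step 28. [r4c1∈{3}] r4c1 is down to just 3. So r4c1=3.
Step 29. [r7c3∈{1}] r7c3 is down to just 1. So r7c3=1.
Step 30. [r6c3∈{9}] nothing but 9 survives at r6c3, so r6c3=9.
Step 31. [r1c6∈{5}] r1c6 is down to just 5, so r1c6=5.
Step 32. [r4c4∈{9}] r4c4 has the single candidate 9. So r4c4=9.
Step 33. [r9c7∈{5}] r9c7 has the single candidate 5 ⇒ r9c7=5.
Step 34. [r4c6∈{7}] only 7 remains possible at r4c6. So r4c6=7.
Step 35. [r8c8∈{2}] only 2 remains possible at r8c8. So r8c8=2.
Step 36. [r1c3∈{4}] r1c3 has the single candidate 4, so r1c3=4.
Step 37. [r9c5∈{2}] nothing but 2 survives at r9c5, so r9c5=2.
Step 38. [r9c9∈{3}] r9c9's peers cover all but 3. So r9c9=3.
Step 39. [r7c7∈{4}] nothing but 4 survives at r7c7 ⇒ r7c7=4.
Step 40. [r1c8∈{3}] r1c8's peers cover all but 3, so r1c8=3.
Step 41. [r1c1∈{7}] r1c1 is down to just 7, so r1c1=7.
Step 42. [r8c1∈{6}] r8c1 is down to just 6, so r8c1=6.
Step 43. [r8c7∈{9}] r8c7's peers cover all but 9, so r8c7=9.

Answer: 7 2 4 8 1 5 6 3 9 / 1 9 6 3 7 2 8 4 5 / 8 3 5 4 9 6 7 1 2 / 3 8 2 9 6 7 1 5 4 / 4 6 7 1 5 3 2 9 8 / 5 1 9 2 4 8 3 6 7 / 2 7 1 5 3 9 4 8 6 / 6 5 3 7 8 4 9 2 1 / 9 4 8 6 2 1 5 7 3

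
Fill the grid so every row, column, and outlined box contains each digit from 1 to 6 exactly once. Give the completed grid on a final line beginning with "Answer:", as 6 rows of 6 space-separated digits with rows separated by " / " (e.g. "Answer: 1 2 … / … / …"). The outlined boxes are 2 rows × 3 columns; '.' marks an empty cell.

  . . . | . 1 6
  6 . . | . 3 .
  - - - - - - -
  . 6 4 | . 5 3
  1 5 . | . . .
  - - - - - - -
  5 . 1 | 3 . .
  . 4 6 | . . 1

Step 1. [r6c5∈{2}] r6c5 is down to just 2 ⇒ r6c5=2.
Step 2. [r2c6∈{2,4,5}] 5 has one home in col 6: r2c6 ⇒ r2c6=5.
Step 3. [r2c3∈{2}] only 2 remains possible at r2c3. So r2c3=2.
Step 4. [r4c4∈{2,4,6}] in col 4, 6 fits only at r4c4 ⇒ r4c4=6.
Step 5. [r4c6∈{2,4}] across row 4, 2 lands solely at r4c6. So r4c6=2.
Step 6. [r1c1∈{3,4}] in col 1, 4 fits only at r1c1, so r1c1=4.
Step 7. [r1c2∈{3}] nothing but 3 survives at r1c2. So r1c2=3.
Step 8. [r4c5∈{4}] only 4 remains possible at r4c5 ⇒ r4c5=4.
Step 9. [r2c2∈{1}] nothing but 1 survives at r2c2 ⇒ r2c2=1.
Step 10. [r3c4∈{1}] nothing but 1 survives at r3c4. So r3c4=1.
Step 11. [r4c3∈{3}] only 3 remains possible at r4c3. So r4c3=3.
Step 12. [r5c2∈{2}] only 2 remains possible at r5c2, so r5c2=2.
Step 13. [r5c5∈{6}] nothing but 6 survives at r5c5. So r5c5=6.
Step 14. [r6c1∈{3}] r6c1's peers cover all but 3, so r6c1=3.
Step 15. [r2c4∈{4}] only 4 remains possible at r2c4. So r2c4=4.
Step 16. [r3c1∈{2}] r3c1's peers cover all but 2 ⇒ r3c1=2.
Step 17. [r1c4∈{2}] r1c4's peers cover all but 2 ⇒ r1c4=2.
Step 18. [r6c4∈{5}] nothing but 5 survives at r6c4 ⇒ r6c4=5.
Step 19. [r1c3∈{5}] r1c3's peers cover all but 5. So r1c3=5.
Step 20. [r5c6∈{4}] nothing but 4 survives at r5c6 ⇒ r5c6=4.

Answer: 4 3 5 2 1 6 / 6 1 2 4 3 5 / 2 6 4 1 5 3 / 1 5 3 6 4 2 / 5 2 1 3 6 4 / 3 4 6 5 2 1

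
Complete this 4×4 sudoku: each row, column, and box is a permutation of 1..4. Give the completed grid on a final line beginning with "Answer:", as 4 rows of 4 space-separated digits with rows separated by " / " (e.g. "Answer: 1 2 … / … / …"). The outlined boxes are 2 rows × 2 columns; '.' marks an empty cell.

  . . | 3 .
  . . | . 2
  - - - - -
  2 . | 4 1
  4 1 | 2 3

Step 1. [r2c1∈{1,3}] r2c1 is the only open cell in col 1 admitting 3. So r2c1=3.
Step 2. [r1c2∈{2,4}] in row 1, 2 fits only at r1c2, so r1c2=2.
Step 3. [r1c1∈{1}] r1c1 has the single candidate 1, so r1c1=1.
Step 4. [r1c4∈{4}] only 4 remains possible at r1c4. So r1c4=4.
Step 5. [r2c2∈{4}] r2c2's peers cover all but 4 ⇒ r2c2=4.
Step 6. [r2c3∈{1}] only 1 remains possible at r2c3 ⇒ r2c3=1.
Step 7. [r3c2∈{3}] r3c2 has the single candidate 3. So r3c2=3.

Answer: 1 2 3 4 / 3 4 1 2 / 2 3 4 1 / 4 1 2 3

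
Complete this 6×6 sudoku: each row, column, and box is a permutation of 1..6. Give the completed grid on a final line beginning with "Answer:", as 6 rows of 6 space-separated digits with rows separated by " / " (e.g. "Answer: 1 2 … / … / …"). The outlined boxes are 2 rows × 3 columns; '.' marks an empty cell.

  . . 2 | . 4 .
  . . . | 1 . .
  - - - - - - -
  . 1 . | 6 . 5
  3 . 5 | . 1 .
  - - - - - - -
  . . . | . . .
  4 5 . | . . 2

Step 1. [r6c4∈{3}] only 3 remains possible at r6c4. So r6c4=3.
Step 2. [r4c2∈{2,4,6}] r4c2 is the only open cell in row 4 admitting 6. So r4c2=6.
Step 3. [r1c2∈{3}] r1c2 is down to just 3. So r1c2=3.
Step 4. [r2c5∈{2,3,5,6}] r2c5 is the only open cell in row 2 admitting 2. So r2c5=2.
Step 5. [r5c6∈{1,4,6}] col 6 places 1 nowhere but r5c6, so r5c6=1.
Step 6. [r6c5∈{6}] r6c5 has the single candidate 6 ⇒ r6c5=6.
Step 7. [r1c6∈{6}] nothing but 6 survives at r1c6. So r1c6=6.
Step 8. [r1c4∈{5}] only 5 remains possible at r1c4, so r1c4=5.
Step 9. [r2c2∈{4}] r2c2 is down to just 4 ⇒ r2c2=4.
Step 10. [r2c3∈{6}] only 6 remains possible at r2c3 ⇒ r2c3=6.
Step 11. [r3c1∈{2}] r3c1 has the single candidate 2. So r3c1=2.
Step 12. [r5c4∈{4}] r5c4's peers cover all but 4 ⇒ r5c4=4.
Step 13. [r4c6∈{4}] r4c6 is down to just 4. So r4c6=4.
Step 14. [r5c2∈{2}] nothing but 2 survives at r5c2 ⇒ r5c2=2.
Step 15. [r5c1∈{6}] nothing but 6 survives at r5c1. So r5c1=6.
Step 16. [r2c1∈{5}] r2c1's peers cover all but 5, so r2c1=5.
Step 17. [r5c5∈{5}] only 5 remains possible at r5c5. So r5c5=5.
Step 18. [r1c1∈{1}] r1c1 is down to just 1. So r1c1=1.
Step 19. [r3c5∈{3}] r3c5's peers cover all but 3. So r3c5=3.
Step 20. [r2c6∈{3}] only 3 remains possible at r2c6 ⇒ r2c6=3.
Step 21. [r5c3∈{3}] r5c3 has the single candidate 3 ⇒ r5c3=3.
Step 22. [r3c3∈{4}] only 4 remains possible at r3c3. So r3c3=4.
Step 23. [r4c4∈{2}] only 2 remains possible at r4c4. So r4c4=2.
Step 24. [r6c3∈{1}] nothing but 1 survives at r6c3, so r6c3=1.

Answer: 1 3 2 5 4 6 / 5 4 6 1 2 3 / 2 1 4 6 3 5 / 3 6 5 2 1 4 / 6 2 3 4 5 1 / 4 5 1 3 6 2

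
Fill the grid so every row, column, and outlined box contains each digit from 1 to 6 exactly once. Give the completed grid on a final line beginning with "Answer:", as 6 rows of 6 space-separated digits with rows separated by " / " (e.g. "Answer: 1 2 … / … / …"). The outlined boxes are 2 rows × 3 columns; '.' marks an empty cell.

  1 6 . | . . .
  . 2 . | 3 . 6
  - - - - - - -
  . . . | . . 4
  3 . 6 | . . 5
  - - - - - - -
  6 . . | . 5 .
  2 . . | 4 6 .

Step 1. [r1c3∈{3,4,5}] r1c3 is the only open cell in row 1 admitting 3. So r1c3=3.
Step 2. [r3c3∈{1,2,5}] across col 3, 2 lands solely at r3c3. So r3c3=2.
Step 3. [r1c6∈{2}] r1c6 has the single candidate 2. So r1c6=2.
Step 4. [r2c5∈{1,4}] in row 2, 1 fits only at r2c5, so r2c5=1.
Step 5. [r2c1∈{4,5}] 4 has one home in col 1: r2c1. So r2c1=4.
Step 6. [r5c4∈{1,2}] row 5 places 2 nowhere but r5c4 ⇒ r5c4=2.
Step 7. [r4c4∈{1}] nothing but 1 survives at r4c4, so r4c4=1.
Step 8. [r3c2∈{1,5}] across row 3, 1 lands solely at r3c2, so r3c2=1.
Step 9. [r6c2∈{3,5}] 5 has one home in col 2: r6c2. So r6c2=5.
Step 10. [r5c3∈{1,4}] r5c3 is the only open cell in col 3 admitting 4. So r5c3=4.
Step 11. [r6c6∈{1,3}] r6c6 is the only open cell in row 6 admitting 3, so r6c6=3.
Step 12. [r4c2∈{4}] nothing but 4 survives at r4c2, so r4c2=4.
Step 13. [r1c4∈{5}] r1c4's peers cover all but 5 ⇒ r1c4=5.
Step 14. [r1c5∈{4}] nothing but 4 survives at r1c5. So r1c5=4.
Step 15. [r4c5∈{2}] r4c5's peers cover all but 2 ⇒ r4c5=2.
Step 16. [r5c6∈{1}] r5c6's peers cover all but 1. So r5c6=1.
Step 17. [r3c5∈{3}] r3c5 is down to just 3, so r3c5=3.
Step 18. [r3c1∈{5}] only 5 remains possible at r3c1 ⇒ r3c1=5.
Step 19. [r2c3∈{5}] r2c3's peers cover all but 5. So r2c3=5.
Step 20. [r5c2∈{3}] only 3 remains possible at r5c2. So r5c2=3.
Step 21. [r6c3∈{1}] r6c3's peers cover all but 1. So r6c3=1.
Step 22. [r3c4∈{6}] r3c4's peers cover all but 6. So r3c4=6.

Answer: 1 6 3 5 4 2 / 4 2 5 3 1 6 / 5 1 2 6 3 4 / 3 4 6 1 2 5 / 6 3 4 2 5 1 / 2 5 1 4 6 3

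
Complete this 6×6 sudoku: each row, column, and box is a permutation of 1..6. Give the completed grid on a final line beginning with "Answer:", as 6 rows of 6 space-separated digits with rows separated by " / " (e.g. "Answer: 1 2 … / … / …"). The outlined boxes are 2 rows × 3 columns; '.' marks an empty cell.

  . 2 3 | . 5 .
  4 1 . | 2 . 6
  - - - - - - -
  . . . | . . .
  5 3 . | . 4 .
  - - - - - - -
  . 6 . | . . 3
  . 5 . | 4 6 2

Step 1. [r4c6∈{1}] r4c6 is down to just 1 ⇒ r4c6=1.
Step 2. [r6c3∈{1}] r6c3's peers cover all but 1 ⇒ r6c3=1.
Step 3. [r4c3∈{2,6}] across row 4, 2 lands solely at r4c3, so r4c3=2.
Step 4. [r3c3∈{4,6}] 6 has one home in col 3: r3c3, so r3c3=6.
Step 5. [r5c4∈{1,5}] row 5 places 5 nowhere but r5c4 ⇒ r5c4=5.
Step 6. [r2c5∈{3}] r2c5 has the single candidate 3, so r2c5=3.
Step 7. [r1c1∈{6}] r1c1's peers cover all but 6. So r1c1=6.
Step 8. [r1c6∈{4}] r1c6 is down to just 4 ⇒ r1c6=4.
Step 9. [r5c5∈{1}] r5c5 is down to just 1. So r5c5=1.
Step 10. [r1c4∈{1}] r1c4's peers cover all but 1, so r1c4=1.
Step 11. [r5c1∈{2}] r5c1 has the single candidate 2. So r5c1=2.
Step 12. [r6c1∈{3}] r6c1's peers cover all but 3 ⇒ r6c1=3.
Step 13. [r2c3∈{5}] nothing but 5 survives at r2c3 ⇒ r2c3=5.
Step 14. [r3c1∈{1}] r3c1 is down to just 1 ⇒ r3c1=1.
Step 15. [r3c5∈{2}] r3c5 has the single candidate 2. So r3c5=2.
Step 16. [r4c4∈{6}] r4c4 is down to just 6. So r4c4=6.
Step 17. [r3c2∈{4}] only 4 remains possible at r3c2. So r3c2=4.
Step 18. [r5c3∈{4}] nothing but 4 survives at r5c3, so r5c3=4.
Step 19. [r3c6∈{5}] nothing but 5 survives at r3c6. So r3c6=5.
Step 20. [r3c4∈{3}] r3c4's peers cover all but 3, so r3c4=3.

Answer: 6 2 3 1 5 4 / 4 1 5 2 3 6 / 1 4 6 3 2 5 / 5 3 2 6 4 1 / 2 6 4 5 1 3 / 3 5 1 4 6 2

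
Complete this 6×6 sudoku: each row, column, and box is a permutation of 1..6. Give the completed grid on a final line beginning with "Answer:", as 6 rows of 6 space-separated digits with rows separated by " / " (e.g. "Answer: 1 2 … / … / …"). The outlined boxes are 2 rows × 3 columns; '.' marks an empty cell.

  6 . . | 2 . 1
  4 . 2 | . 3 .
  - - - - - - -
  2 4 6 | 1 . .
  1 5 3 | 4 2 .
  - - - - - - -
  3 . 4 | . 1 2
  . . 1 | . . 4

Step 1. [r6c5∈{5,6}] 6 has one home in col 5: r6c5. So r6c5=6.
Step 2. [r2c4∈{5,6}] in col 4, 6 fits only at r2c4. So r2c4=6.
Step 3. [r2c6∈{5}] r2c6 has the single candidate 5. So r2c6=5.
Step 4. [r6c4∈{3,5}] across row 6, 3 lands solely at r6c4 ⇒ r6c4=3.
Step 5. [r1c2∈{3}] r1c2 has the single candidate 3. So r1c2=3.
Step 6. [r5c4∈{5}] nothing but 5 survives at r5c4. So r5c4=5.
Step 7. [r4c6∈{6}] nothing but 6 survives at r4c6, so r4c6=6.
Step 8. [r1c3∈{5}] r1c3 has the single candidate 5 ⇒ r1c3=5.
Step 9. [r6c2∈{2}] r6c2 is down to just 2. So r6c2=2.
Step 10. [r3c6∈{3}] nothing but 3 survives at r3c6, so r3c6=3.
Step 11. [r2c2∈{1}] nothing but 1 survives at r2c2, so r2c2=1.
Step 12. [r3c5∈{5}] nothing but 5 survives at r3c5, so r3c5=5.
Step 13. [r5c2∈{6}] nothing but 6 survives at r5c2, so r5c2=6.
Step 14. [r1c5∈{4}] r1c5 has the single candidate 4 ⇒ r1c5=4.
Step 15. [r6c1∈{5}] r6c1 has the single candidate 5. So r6c1=5.

Answer: 6 3 5 2 4 1 / 4 1 2 6 3 5 / 2 4 6 1 5 3 / 1 5 3 4 2 6 / 3 6 4 5 1 2 / 5 2 1 3 6 4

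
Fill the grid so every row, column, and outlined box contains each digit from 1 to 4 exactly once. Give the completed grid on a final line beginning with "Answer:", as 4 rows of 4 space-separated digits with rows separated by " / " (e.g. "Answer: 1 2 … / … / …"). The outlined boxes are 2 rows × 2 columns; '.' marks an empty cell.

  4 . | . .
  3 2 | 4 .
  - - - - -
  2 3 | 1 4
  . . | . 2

Step 1. [r1c2∈{1}] only 1 remains possible at r1c2, so r1c2=1.
Step 2. [r1c4∈{3}] nothing but 3 survives at r1c4, so r1c4=3.
Step 3. [r4c1∈{1}] r4c1 has the single candidate 1, so r4c1=1.
Step 4. [r4c2∈{4}] nothing but 4 survives at r4c2, so r4c2=4.
Step 5. [r2c4∈{1}] r2c4's peers cover all but 1. So r2c4=1.
Step 6. [r4c3∈{3}] r4c3's peers cover all but 3. So r4c3=3.
Step 7. [r1c3∈{2}] r1c3 is down to just 2 ⇒ r1c3=2.

Answer: 4 1 2 3 / 3 2 4 1 / 2 3 1 4 / 1 4 3 2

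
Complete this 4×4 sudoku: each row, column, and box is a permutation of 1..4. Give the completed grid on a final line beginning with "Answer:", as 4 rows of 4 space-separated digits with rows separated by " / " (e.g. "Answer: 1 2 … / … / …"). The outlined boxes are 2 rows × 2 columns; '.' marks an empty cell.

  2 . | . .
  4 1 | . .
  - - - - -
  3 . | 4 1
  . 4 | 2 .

Step 1. [r2c3∈{3}] r2c3 is down to just 3. So r2c3=3.
Step 2. [r1c3∈{1}] r1c3 is down to just 1. So r1c3=1.
Step 3. [r3c2∈{2}] only 2 remains possible at r3c2 ⇒ r3c2=2.
Step 4. [r4c1∈{1}] only 1 remains possible at r4c1 ⇒ r4c1=1.
Step 5. [r4c4∈{3}] nothing but 3 survives at r4c4, so r4c4=3.
Step 6. [r1c2∈{3}] r1c2 is down to just 3. So r1c2=3.
Step 7. [r1c4∈{4}] r1c4's peers cover all but 4 ⇒ r1c4=4.
Step 8. [r2c4∈{2}] only 2 remains possible at r2c4. So r2c4=2.

Answer: 2 3 1 4 / 4 1 3 2 / 3 2 4 1 / 1 4 2 3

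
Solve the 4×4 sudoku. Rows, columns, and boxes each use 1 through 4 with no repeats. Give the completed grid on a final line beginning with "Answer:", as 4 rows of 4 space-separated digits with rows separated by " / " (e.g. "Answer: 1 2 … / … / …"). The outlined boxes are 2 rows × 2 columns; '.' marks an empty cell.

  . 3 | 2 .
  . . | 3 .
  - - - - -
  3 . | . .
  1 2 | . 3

Step 1. [r1c1∈{4}] r1c1 has the single candidate 4 ⇒ r1c1=4.
Step 2. [r1c4∈{1}] r1c4's peers cover all but 1, so r1c4=1.
Step 3. [r3c2∈{4}] only 4 remains possible at r3c2, so r3c2=4.
Step 4. [r2c2∈{1}] nothing but 1 survives at r2c2 ⇒ r2c2=1.
Step 5. [r3c4∈{2}] only 2 remains possible at r3c4 ⇒ r3c4=2.
Step 6. [r4c3∈{4}] only 4 remains possible at r4c3 ⇒ r4c3=4.
Step 7. [r2c4∈{4}] r2c4 has the single candidate 4. So r2c4=4.
Step 8. [r3c3∈{1}] r3c3 has the single candidate 1 ⇒ r3c3=1.
Step 9. [r2c1∈{2}] only 2 remains possible at r2c1, so r2c1=2.

Answer: 4 3 2 1 / 2 1 3 4 / 3 4 1 2 / 1 2 4 3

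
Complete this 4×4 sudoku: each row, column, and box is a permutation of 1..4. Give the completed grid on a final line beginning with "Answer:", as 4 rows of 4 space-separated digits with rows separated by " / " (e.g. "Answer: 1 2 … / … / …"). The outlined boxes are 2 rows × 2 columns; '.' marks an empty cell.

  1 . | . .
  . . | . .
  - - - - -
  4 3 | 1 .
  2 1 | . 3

Step 1. [r1c3∈{2,3,4}] in row 1, 3 fits only at r1c3 ⇒ r1c3=3.
Step 2. [r2c3∈{2,4}] 2 has one home in col 3: r2c3. So r2c3=2.
Step 3. [r1c4∈{4}] only 4 remains possible at r1c4. So r1c4=4.
Step 4. [r2c1∈{3}] nothing but 3 survives at r2c1. So r2c1=3.
Step 5. [r2c2∈{4}] r2c2 is down to just 4 ⇒ r2c2=4.
Step 6. [r1c2∈{2}] r1c2's peers cover all but 2, so r1c2=2.
Step 7. [r3c4∈{2}] r3c4 has the single candidate 2, so r3c4=2.
Step 8. [r2c4∈{1}] nothing but 1 survives at r2c4, so r2c4=1.
Step 9. [r4c3∈{4}] r4c3 is down to just 4. So r4c3=4.

Answer: 1 2 3 4 / 3 4 2 1 / 4 3 1 2 / 2 1 4 3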